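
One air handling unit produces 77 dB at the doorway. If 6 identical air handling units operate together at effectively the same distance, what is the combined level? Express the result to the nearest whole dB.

With 6 equal, uncorrelated contributions the intensity is 6× that of one unit, giving a rise of 10·log₁₀ 6.
L_total = 77 + 10·log₁₀(6) = 77 + 7.782 = 84.78 dB.

85 dB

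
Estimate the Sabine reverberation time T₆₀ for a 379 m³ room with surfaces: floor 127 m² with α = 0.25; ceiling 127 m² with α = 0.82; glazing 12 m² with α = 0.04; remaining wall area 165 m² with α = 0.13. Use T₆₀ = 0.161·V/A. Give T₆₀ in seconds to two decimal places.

Summing Sᵢαᵢ: 127·0.25 + 127·0.82 + 12·0.04 + 165·0.13 = 157.82 m².
T₆₀ = 0.161 × 379 / 157.82 = 0.387 s.

0.39 s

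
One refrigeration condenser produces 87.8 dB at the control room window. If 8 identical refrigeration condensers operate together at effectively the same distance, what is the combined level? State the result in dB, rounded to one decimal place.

With 8 equal, uncorrelated contributions the intensity is 8× that of one unit, giving a rise of 10·log₁₀ 8.
L_total = 87.8 + 10·log₁₀(8) = 87.8 + 9.031 = 96.83 dB.

96.8 dB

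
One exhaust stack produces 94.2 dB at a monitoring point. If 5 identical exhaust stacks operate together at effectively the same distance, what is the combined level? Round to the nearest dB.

With 5 equal, uncorrelated contributions the intensity is 5× that of one unit, giving a rise of 10·log₁₀ 5.
L_total = 94.2 + 10·log₁₀(5) = 94.2 + 6.990 = 101.19 dB.

101 dB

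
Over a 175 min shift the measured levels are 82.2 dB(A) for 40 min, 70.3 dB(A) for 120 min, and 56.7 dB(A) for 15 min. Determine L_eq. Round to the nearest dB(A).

The energy average is taken in the linear domain: L_eq = 10·log₁₀[(Σ tᵢ·10^(Lᵢ/10))/T], T = 175 min.
Σ tᵢ·10^(Lᵢ/10) = 40·10^(82.2/10) + 120·10^(70.3/10) + 15·10^(56.7/10) = 7.931e+09.
L_eq = 10·log₁₀(7.931e+09/175) = 76.56 dB(A).

77 dB(A)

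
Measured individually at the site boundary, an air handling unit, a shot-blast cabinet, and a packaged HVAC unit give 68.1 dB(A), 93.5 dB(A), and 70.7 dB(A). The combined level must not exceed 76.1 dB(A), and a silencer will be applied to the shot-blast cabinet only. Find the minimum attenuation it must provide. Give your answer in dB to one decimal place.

20.0 dB

The untreated sources together contribute 10^(68.1/10) + 10^(70.7/10) = 1.821e+07, i.e. 72.60 dB(A).
To meet 76.1 dB(A) overall, the treated shot-blast cabinet may contribute at most 10^(76.1/10) − 1.821e+07 = 2.253e+07, i.e. 73.53 dB(A).
So the shot-blast cabinet must be reduced from 93.5 to 73.53 dB(A): IL = 19.97 dB.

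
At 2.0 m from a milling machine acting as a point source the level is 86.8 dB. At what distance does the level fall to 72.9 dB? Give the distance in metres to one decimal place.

The 13.9 dB drop corresponds to a distance ratio of 10^(13.9/20) for a point source.
r₂ = 2.0·10^((86.8−72.9)/20) = 2.0·10^(13.9/20) = 9.91 m.

9.9 m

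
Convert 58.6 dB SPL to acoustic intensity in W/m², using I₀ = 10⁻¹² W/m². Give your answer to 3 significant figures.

7.24e-07 W/m²

L = 10·log₁₀(I/I₀) ⇒ I = I₀·10^(L/10) = 10⁻¹² × 10^5.86.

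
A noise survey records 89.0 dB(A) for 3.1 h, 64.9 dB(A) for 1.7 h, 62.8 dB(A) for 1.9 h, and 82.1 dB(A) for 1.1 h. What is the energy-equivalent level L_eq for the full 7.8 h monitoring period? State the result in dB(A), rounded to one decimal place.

85.3 dB(A)

Weight each interval's intensity by its duration and average over T = 7.8 h:
Σ tᵢ·10^(Lᵢ/10) = 3.1·10^(89.0/10) + 1.7·10^(64.9/10) + 1.9·10^(62.8/10) + 1.1·10^(82.1/10) = 2.650e+09.
L_eq = 10·log₁₀(2.650e+09/7.8) = 85.31 dB(A).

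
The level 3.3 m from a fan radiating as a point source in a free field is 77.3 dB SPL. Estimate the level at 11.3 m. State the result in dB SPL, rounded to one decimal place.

Spherical spreading from a point source gives a 20·log₁₀(r₂/r₁) drop.
L₂ = 77.3 − 20·log₁₀(11.3/3.3) = 77.3 − 10.691 = 66.61 dB SPL.

66.6 dB SPL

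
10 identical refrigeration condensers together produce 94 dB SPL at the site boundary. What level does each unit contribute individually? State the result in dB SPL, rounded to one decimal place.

84.0 dB SPL

10 equal contributions raise the level by 10·log₁₀ 10 = 10.000 dB, so each unit alone gives 94 − 10.000.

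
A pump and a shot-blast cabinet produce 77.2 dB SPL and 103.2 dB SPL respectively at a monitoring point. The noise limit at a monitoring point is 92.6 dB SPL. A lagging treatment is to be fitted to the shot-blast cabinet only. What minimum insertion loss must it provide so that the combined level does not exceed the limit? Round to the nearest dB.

11 dB

The untreated sources together contribute 10^(77.2/10) = 5.248e+07, i.e. 77.20 dB SPL.
To meet 92.6 dB SPL overall, the treated shot-blast cabinet may contribute at most 10^(92.6/10) − 5.248e+07 = 1.767e+09, i.e. 92.47 dB SPL.
So the shot-blast cabinet must be reduced from 103.2 to 92.47 dB SPL: IL = 10.73 dB.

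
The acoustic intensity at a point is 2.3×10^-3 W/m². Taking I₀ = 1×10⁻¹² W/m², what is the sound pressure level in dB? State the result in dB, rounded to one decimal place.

I/I₀ = 2.3×10^-3/10⁻¹² = 2.3×10^9, and L = 10·log₁₀(I/I₀).
L = 10·(0.3617 + 9) = 93.62 dB.

93.6 dB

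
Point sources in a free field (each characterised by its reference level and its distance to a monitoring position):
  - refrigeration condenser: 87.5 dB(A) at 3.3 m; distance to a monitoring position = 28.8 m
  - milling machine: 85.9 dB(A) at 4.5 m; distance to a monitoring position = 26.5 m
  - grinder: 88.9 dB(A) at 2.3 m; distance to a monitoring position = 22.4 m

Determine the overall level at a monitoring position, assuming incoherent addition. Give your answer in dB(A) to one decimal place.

First find each source's level at the receiver (point-source: −20·log₁₀(r/r_ref)), then combine on an intensity basis.
refrigeration condenser: 87.5 − 20·log₁₀(28.8/3.3) = 87.5 − 18.82 = 68.68 dB(A).
milling machine: 85.9 − 20·log₁₀(26.5/4.5) = 85.9 − 15.40 = 70.50 dB(A).
grinder: 88.9 − 20·log₁₀(22.4/2.3) = 88.9 − 19.77 = 69.13 dB(A).
Σ 10^(L/10) = 2.679e+07 → L_total = 10·log₁₀(2.679e+07) = 74.28 dB(A).

74.3 dB(A)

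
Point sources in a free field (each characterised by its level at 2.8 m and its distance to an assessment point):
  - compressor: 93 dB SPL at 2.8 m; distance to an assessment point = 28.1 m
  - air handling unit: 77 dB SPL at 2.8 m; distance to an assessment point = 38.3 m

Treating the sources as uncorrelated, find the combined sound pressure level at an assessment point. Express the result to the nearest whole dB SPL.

73 dB SPL

Apply inverse-square spreading to bring every level to the receiver, then sum 10^(L/10).
compressor: 93 − 20·log₁₀(28.1/2.8) = 93 − 20.03 = 72.97 dB SPL.
air handling unit: 77 − 20·log₁₀(38.3/2.8) = 77 − 22.72 = 54.28 dB SPL.
Σ 10^(L/10) = 2.008e+07 → L_total = 10·log₁₀(2.008e+07) = 73.03 dB SPL.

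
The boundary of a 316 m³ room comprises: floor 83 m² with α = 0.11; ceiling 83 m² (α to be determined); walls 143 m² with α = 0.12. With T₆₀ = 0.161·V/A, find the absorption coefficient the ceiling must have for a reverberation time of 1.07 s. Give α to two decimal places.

0.26

A = 0.161·V/T₆₀ = 0.161·316/1.07 = 47.55 m² sabins.
Absorption from the other surfaces = 83·0.11 + 143·0.12 = 26.29 m², so the ceiling must supply 21.26 m² over 83 m².
α = 21.26/83 = 0.256.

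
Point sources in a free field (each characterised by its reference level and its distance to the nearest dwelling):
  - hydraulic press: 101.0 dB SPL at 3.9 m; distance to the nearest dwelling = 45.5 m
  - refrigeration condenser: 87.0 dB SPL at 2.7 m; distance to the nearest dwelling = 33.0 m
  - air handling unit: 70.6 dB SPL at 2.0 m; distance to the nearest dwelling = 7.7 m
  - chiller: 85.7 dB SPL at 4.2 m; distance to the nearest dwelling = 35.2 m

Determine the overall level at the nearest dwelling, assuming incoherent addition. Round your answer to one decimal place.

First find each source's level at the receiver (point-source: −20·log₁₀(r/r_ref)), then combine on an intensity basis.
hydraulic press: 101.0 − 20·log₁₀(45.5/3.9) = 101.0 − 21.34 = 79.66 dB SPL.
refrigeration condenser: 87.0 − 20·log₁₀(33.0/2.7) = 87.0 − 21.74 = 65.26 dB SPL.
air handling unit: 70.6 − 20·log₁₀(7.7/2.0) = 70.6 − 11.71 = 58.89 dB SPL.
chiller: 85.7 − 20·log₁₀(35.2/4.2) = 85.7 − 18.47 = 67.23 dB SPL.
Σ 10^(L/10) = 1.019e+08 → L_total = 10·log₁₀(1.019e+08) = 80.08 dB SPL.

80.1 dB SPL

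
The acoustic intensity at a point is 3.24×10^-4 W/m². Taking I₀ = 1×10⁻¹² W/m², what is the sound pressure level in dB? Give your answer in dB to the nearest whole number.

Dividing by I₀ shifts the exponent by 12: I/I₀ = 3.24×10^8.
L = 10·(0.5105 + 8) = 85.11 dB.

85 dB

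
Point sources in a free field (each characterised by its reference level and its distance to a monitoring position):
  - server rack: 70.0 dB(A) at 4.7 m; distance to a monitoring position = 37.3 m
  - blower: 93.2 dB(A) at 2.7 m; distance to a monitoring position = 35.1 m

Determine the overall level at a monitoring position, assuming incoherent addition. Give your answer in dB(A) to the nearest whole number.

Propagate each source to the receiver with L = L_ref − 20·log₁₀(r/r_ref), then add intensities.
server rack: 70.0 − 20·log₁₀(37.3/4.7) = 70.0 − 17.99 = 52.01 dB(A).
blower: 93.2 − 20·log₁₀(35.1/2.7) = 93.2 − 22.28 = 70.92 dB(A).
Σ 10^(L/10) = 1.252e+07 → L_total = 10·log₁₀(1.252e+07) = 70.98 dB(A).

71 dB(A)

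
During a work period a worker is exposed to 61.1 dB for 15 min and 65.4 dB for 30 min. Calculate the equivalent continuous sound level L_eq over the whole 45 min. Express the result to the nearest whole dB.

The energy average is taken in the linear domain: L_eq = 10·log₁₀[(Σ tᵢ·10^(Lᵢ/10))/T], T = 45 min.
Σ tᵢ·10^(Lᵢ/10) = 15·10^(61.1/10) + 30·10^(65.4/10) = 1.233e+08.
L_eq = 10·log₁₀(1.233e+08/45) = 64.38 dB.

64 dB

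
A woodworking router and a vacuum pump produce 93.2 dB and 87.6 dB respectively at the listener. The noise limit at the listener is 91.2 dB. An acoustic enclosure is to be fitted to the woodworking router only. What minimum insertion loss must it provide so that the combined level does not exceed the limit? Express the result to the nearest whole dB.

The untreated sources together contribute 10^(87.6/10) = 5.754e+08, i.e. 87.60 dB.
The limit corresponds to 10^(91.2/10) = 1.318e+09; subtracting the fixed part leaves 7.428e+08 for the woodworking router, i.e. 88.71 dB.
Required insertion loss = 93.2 − 88.71 = 4.49 dB.

4 dB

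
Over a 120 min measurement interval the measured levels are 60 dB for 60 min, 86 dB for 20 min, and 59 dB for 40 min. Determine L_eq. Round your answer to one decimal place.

78.3 dB

Weight each interval's intensity by its duration and average over T = 120 min:
Σ tᵢ·10^(Lᵢ/10) = 60·10^(60/10) + 20·10^(86/10) + 40·10^(59/10) = 8.054e+09.
L_eq = 10·log₁₀(8.054e+09/120) = 78.27 dB.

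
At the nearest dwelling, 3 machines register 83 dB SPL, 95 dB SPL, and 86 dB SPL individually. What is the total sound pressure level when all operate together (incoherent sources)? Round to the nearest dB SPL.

96 dB SPL

Incoherent sources combine by intensity addition: L_total = 10·log₁₀(Σ 10^(L_i/10)).
Σ 10^(L/10) = 10^(83/10) + 10^(95/10) + 10^(86/10) = 3.760e+09.
L_total = 10·log₁₀(3.760e+09) = 95.75 dB SPL.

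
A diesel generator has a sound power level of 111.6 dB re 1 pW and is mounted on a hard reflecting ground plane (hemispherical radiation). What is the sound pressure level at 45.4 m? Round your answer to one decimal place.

70.5 dB

L_p = L_w − 10·log₁₀(2π·r²) with r = 45.4 m.
2π·r² = 1.295e+04 m², 10·log₁₀ of that is 41.123 dB.
L_p = 111.6 − 41.123 = 70.48 dB.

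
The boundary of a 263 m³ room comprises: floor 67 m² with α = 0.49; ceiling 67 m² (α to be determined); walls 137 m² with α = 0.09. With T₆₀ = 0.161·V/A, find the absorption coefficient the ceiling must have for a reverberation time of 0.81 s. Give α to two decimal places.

0.11

A = 0.161·V/T₆₀ = 0.161·263/0.81 = 52.28 m² sabins.
Absorption from the other surfaces = 67·0.49 + 137·0.09 = 45.16 m², so the ceiling must supply 7.12 m² over 67 m².
α = 7.12/67 = 0.106.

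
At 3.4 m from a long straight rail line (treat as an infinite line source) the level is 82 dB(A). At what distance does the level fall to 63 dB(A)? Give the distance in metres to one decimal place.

The 19.0 dB drop corresponds to a distance ratio of 10^(19.0/10) for a line source.
r₂ = 3.4·10^((82−63)/10) = 3.4·10^(19.0/10) = 270.07 m.

270.1 m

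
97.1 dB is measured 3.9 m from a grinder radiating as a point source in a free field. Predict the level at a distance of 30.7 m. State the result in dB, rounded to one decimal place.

Spherical spreading from a point source gives a 20·log₁₀(r₂/r₁) drop.
L₂ = 97.1 − 20·log₁₀(30.7/3.9) = 97.1 − 17.921 = 79.18 dB.

79.2 dB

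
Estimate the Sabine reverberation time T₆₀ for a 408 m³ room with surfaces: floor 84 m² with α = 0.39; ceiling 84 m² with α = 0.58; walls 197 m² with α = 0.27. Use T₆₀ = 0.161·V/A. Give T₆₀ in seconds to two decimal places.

Total absorption A = 84·0.39 + 84·0.58 + 197·0.27 = 134.67 m² sabins.
T₆₀ = 0.161·V/A = 0.161·408/134.67 = 0.488 s.

0.49 s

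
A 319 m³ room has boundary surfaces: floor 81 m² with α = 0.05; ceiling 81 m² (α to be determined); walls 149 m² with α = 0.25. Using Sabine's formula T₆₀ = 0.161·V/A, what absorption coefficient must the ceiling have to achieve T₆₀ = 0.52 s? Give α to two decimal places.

From T₆₀ = 0.161·V/A, the target T₆₀ = 0.52 s needs A = 0.161·319/0.52 = 98.77 m².
Absorption from the other surfaces = 81·0.05 + 149·0.25 = 41.30 m², so the ceiling must supply 57.47 m² over 81 m².
α = 57.47/81 = 0.709.

0.71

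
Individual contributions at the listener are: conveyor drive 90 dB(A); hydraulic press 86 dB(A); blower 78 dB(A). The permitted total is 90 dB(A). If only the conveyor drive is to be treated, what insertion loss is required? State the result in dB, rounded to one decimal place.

The untreated sources together contribute 10^(86/10) + 10^(78/10) = 4.612e+08, i.e. 86.64 dB(A).
The limit corresponds to 10^(90/10) = 1.000e+09; subtracting the fixed part leaves 5.388e+08 for the conveyor drive, i.e. 87.31 dB(A).
Required insertion loss = 90 − 87.31 = 2.69 dB.

2.7 dB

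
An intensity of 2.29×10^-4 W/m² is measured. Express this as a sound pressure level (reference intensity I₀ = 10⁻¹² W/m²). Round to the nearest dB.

84 dB

Dividing by I₀ shifts the exponent by 12: I/I₀ = 2.29×10^8.
L = 10·(0.3598 + 8) = 83.60 dB.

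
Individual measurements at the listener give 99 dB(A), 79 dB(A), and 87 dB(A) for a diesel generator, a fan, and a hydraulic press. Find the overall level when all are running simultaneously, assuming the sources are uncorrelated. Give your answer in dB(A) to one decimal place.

99.3 dB(A)

Incoherent sources combine by intensity addition: L_total = 10·log₁₀(Σ 10^(L_i/10)).
Σ 10^(L/10) = 10^(99/10) + 10^(79/10) + 10^(87/10) = 8.524e+09.
L_total = 10·log₁₀(8.524e+09) = 99.31 dB(A).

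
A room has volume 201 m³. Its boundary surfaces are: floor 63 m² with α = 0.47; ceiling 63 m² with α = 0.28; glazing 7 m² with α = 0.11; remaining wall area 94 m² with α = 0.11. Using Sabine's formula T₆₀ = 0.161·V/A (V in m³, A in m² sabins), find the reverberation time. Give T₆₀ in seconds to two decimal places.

Total absorption A = 63·0.47 + 63·0.28 + 7·0.11 + 94·0.11 = 58.36 m² sabins.
T₆₀ = 0.161 × 201 / 58.36 = 0.555 s.

0.55 s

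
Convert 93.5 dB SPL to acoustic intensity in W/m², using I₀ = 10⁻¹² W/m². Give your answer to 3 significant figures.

0.00224 W/m²

L = 10·log₁₀(I/I₀) ⇒ I = I₀·10^(L/10) = 10⁻¹² × 10^9.35.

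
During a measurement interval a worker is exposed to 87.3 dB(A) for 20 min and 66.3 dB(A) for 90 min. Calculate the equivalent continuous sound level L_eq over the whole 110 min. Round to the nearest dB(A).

Weight each interval's intensity by its duration and average over T = 110 min:
Σ tᵢ·10^(Lᵢ/10) = 20·10^(87.3/10) + 90·10^(66.3/10) = 1.112e+10.
L_eq = 10·log₁₀(1.112e+10/110) = 80.05 dB(A).

80 dB(A)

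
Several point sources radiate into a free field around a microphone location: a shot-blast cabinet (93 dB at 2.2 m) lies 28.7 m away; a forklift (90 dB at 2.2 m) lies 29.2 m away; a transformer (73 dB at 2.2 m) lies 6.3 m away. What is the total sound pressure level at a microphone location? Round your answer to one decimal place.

73.0 dB

Propagate each source to the receiver with L = L_ref − 20·log₁₀(r/r_ref), then add intensities.
shot-blast cabinet: 93 − 20·log₁₀(28.7/2.2) = 93 − 22.31 = 70.69 dB.
forklift: 90 − 20·log₁₀(29.2/2.2) = 90 − 22.46 = 67.54 dB.
transformer: 73 − 20·log₁₀(6.3/2.2) = 73 − 9.14 = 63.86 dB.
Σ 10^(L/10) = 1.983e+07 → L_total = 10·log₁₀(1.983e+07) = 72.97 dB.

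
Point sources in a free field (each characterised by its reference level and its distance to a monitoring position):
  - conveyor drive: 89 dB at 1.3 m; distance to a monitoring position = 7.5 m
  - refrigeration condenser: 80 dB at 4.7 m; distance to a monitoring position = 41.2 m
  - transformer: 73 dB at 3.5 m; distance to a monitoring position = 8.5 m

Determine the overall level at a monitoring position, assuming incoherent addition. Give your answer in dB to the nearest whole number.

75 dB

First find each source's level at the receiver (point-source: −20·log₁₀(r/r_ref)), then combine on an intensity basis.
conveyor drive: 89 − 20·log₁₀(7.5/1.3) = 89 − 15.22 = 73.78 dB.
refrigeration condenser: 80 − 20·log₁₀(41.2/4.7) = 80 − 18.86 = 61.14 dB.
transformer: 73 − 20·log₁₀(8.5/3.5) = 73 − 7.71 = 65.29 dB.
Σ 10^(L/10) = 2.855e+07 → L_total = 10·log₁₀(2.855e+07) = 74.56 dB.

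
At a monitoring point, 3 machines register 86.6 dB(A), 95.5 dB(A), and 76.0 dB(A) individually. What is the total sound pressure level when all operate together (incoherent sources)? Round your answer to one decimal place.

For uncorrelated sources the intensities add, so convert each level to linear form, sum, and take 10·log₁₀ of the total.
Σ 10^(L/10) = 10^(86.6/10) + 10^(95.5/10) + 10^(76.0/10) = 4.045e+09.
L_total = 10·log₁₀(4.045e+09) = 96.07 dB(A).

96.1 dB(A)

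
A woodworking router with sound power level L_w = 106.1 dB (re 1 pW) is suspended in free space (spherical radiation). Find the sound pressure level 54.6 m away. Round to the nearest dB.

60 dB

L_p = L_w − 10·log₁₀(4π·r²) with r = 54.6 m.
4π·r² = 3.746e+04 m², 10·log₁₀ of that is 45.736 dB.
L_p = 106.1 − 45.736 = 60.36 dB.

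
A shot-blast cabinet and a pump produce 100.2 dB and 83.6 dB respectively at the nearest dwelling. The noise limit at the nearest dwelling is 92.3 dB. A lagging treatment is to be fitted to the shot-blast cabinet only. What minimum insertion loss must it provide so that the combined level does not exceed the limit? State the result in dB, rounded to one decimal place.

8.5 dB

Everything except the shot-blast cabinet sums to 10^(83.6/10) = 2.291e+08 in linear terms, 83.60 dB.
To meet 92.3 dB overall, the treated shot-blast cabinet may contribute at most 10^(92.3/10) − 2.291e+08 = 1.469e+09, i.e. 91.67 dB.
So the shot-blast cabinet must be reduced from 100.2 to 91.67 dB: IL = 8.53 dB.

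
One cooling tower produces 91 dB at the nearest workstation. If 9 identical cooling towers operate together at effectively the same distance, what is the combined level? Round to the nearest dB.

With 9 equal, uncorrelated contributions the intensity is 9× that of one unit, giving a rise of 10·log₁₀ 9.
L_total = 91 + 10·log₁₀(9) = 91 + 9.542 = 100.54 dB.

101 dB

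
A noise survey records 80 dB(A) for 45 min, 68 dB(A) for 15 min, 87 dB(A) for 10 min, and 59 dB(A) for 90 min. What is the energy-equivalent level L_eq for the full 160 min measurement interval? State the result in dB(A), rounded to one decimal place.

77.8 dB(A)

L_eq = 10·log₁₀[(1/T)·Σ tᵢ·10^(Lᵢ/10)] with T = 160 min.
Σ tᵢ·10^(Lᵢ/10) = 45·10^(80/10) + 15·10^(68/10) + 10·10^(87/10) + 90·10^(59/10) = 9.678e+09.
L_eq = 10·log₁₀(9.678e+09/160) = 77.82 dB(A).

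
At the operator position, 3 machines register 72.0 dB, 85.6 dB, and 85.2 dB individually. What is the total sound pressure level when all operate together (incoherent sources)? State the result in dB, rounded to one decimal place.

88.5 dB

Incoherent sources combine by intensity addition: L_total = 10·log₁₀(Σ 10^(L_i/10)).
Σ 10^(L/10) = 10^(72.0/10) + 10^(85.6/10) + 10^(85.2/10) = 7.101e+08.
L_total = 10·log₁₀(7.101e+08) = 88.51 dB.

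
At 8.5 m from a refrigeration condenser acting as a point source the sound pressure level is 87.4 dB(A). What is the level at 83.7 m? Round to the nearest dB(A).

68 dB(A)

Point-source attenuation: ΔL = 20·log₁₀(r₂/r₁) = 20·log₁₀(83.7/8.5) = 19.866 dB.
L₂ = 87.4 − 20·log₁₀(83.7/8.5) = 87.4 − 19.866 = 67.53 dB(A).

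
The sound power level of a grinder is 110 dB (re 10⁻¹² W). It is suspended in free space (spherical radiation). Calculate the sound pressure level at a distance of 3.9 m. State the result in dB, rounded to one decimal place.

The power spreads over a sphere of area 4π·r², so L_p = L_w − 10·log₁₀(4π·r²).
4π·r² = 191.1 m², 10·log₁₀ of that is 22.813 dB.
L_p = 110 − 22.813 = 87.19 dB.

87.2 dB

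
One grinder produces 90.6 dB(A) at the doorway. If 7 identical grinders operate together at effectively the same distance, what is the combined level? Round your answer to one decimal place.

99.1 dB(A)

With 7 equal, uncorrelated contributions the intensity is 7× that of one unit, giving a rise of 10·log₁₀ 7.
L_total = 90.6 + 10·log₁₀(7) = 90.6 + 8.451 = 99.05 dB(A).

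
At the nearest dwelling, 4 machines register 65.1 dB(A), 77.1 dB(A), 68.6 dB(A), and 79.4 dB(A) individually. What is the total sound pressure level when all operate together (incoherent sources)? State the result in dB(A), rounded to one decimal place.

81.7 dB(A)

For uncorrelated sources the intensities add, so convert each level to linear form, sum, and take 10·log₁₀ of the total.
Σ 10^(L/10) = 10^(65.1/10) + 10^(77.1/10) + 10^(68.6/10) + 10^(79.4/10) = 1.489e+08.
L_total = 10·log₁₀(1.489e+08) = 81.73 dB(A).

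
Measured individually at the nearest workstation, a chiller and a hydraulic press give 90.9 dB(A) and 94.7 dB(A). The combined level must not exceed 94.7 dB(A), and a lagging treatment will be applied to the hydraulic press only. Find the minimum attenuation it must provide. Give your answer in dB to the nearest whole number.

2 dB

The untreated sources together contribute 10^(90.9/10) = 1.230e+09, i.e. 90.90 dB(A).
The limit corresponds to 10^(94.7/10) = 2.951e+09; subtracting the fixed part leaves 1.721e+09 for the hydraulic press, i.e. 92.36 dB(A).
So the hydraulic press must be reduced from 94.7 to 92.36 dB(A): IL = 2.34 dB.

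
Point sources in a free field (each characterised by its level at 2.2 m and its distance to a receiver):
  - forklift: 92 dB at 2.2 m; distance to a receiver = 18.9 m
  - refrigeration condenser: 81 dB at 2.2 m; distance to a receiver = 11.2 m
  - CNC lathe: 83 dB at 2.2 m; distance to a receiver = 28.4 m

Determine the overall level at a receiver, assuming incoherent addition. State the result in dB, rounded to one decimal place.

First find each source's level at the receiver (point-source: −20·log₁₀(r/r_ref)), then combine on an intensity basis.
forklift: 92 − 20·log₁₀(18.9/2.2) = 92 − 18.68 = 73.32 dB.
refrigeration condenser: 81 − 20·log₁₀(11.2/2.2) = 81 − 14.14 = 66.86 dB.
CNC lathe: 83 − 20·log₁₀(28.4/2.2) = 83 − 22.22 = 60.78 dB.
Σ 10^(L/10) = 2.753e+07 → L_total = 10·log₁₀(2.753e+07) = 74.40 dB.

74.4 dB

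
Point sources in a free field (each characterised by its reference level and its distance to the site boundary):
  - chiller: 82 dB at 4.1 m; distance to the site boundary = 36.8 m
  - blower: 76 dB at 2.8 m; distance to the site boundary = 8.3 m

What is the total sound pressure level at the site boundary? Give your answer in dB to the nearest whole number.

68 dB

First find each source's level at the receiver (point-source: −20·log₁₀(r/r_ref)), then combine on an intensity basis.
chiller: 82 − 20·log₁₀(36.8/4.1) = 82 − 19.06 = 62.94 dB.
blower: 76 − 20·log₁₀(8.3/2.8) = 76 − 9.44 = 66.56 dB.
Σ 10^(L/10) = 6.498e+06 → L_total = 10·log₁₀(6.498e+06) = 68.13 dB.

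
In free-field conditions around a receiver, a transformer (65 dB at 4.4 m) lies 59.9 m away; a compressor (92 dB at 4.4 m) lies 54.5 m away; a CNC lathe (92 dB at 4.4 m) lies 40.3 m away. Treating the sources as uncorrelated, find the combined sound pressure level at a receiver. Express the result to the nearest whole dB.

75 dB

First find each source's level at the receiver (point-source: −20·log₁₀(r/r_ref)), then combine on an intensity basis.
transformer: 65 − 20·log₁₀(59.9/4.4) = 65 − 22.68 = 42.32 dB.
compressor: 92 − 20·log₁₀(54.5/4.4) = 92 − 21.86 = 70.14 dB.
CNC lathe: 92 − 20·log₁₀(40.3/4.4) = 92 − 19.24 = 72.76 dB.
Σ 10^(L/10) = 2.924e+07 → L_total = 10·log₁₀(2.924e+07) = 74.66 dB.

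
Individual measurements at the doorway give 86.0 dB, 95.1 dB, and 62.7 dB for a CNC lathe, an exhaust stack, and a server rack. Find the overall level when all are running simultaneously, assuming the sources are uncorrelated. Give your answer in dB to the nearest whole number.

For uncorrelated sources the intensities add, so convert each level to linear form, sum, and take 10·log₁₀ of the total.
Σ 10^(L/10) = 10^(86.0/10) + 10^(95.1/10) + 10^(62.7/10) = 3.636e+09.
L_total = 10·log₁₀(3.636e+09) = 95.61 dB.

96 dB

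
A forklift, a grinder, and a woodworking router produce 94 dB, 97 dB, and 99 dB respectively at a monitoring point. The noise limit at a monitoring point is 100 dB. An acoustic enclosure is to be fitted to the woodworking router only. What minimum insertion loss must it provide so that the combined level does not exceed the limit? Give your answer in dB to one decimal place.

Everything except the woodworking router sums to 10^(94/10) + 10^(97/10) = 7.524e+09 in linear terms, 98.76 dB.
The limit corresponds to 10^(100/10) = 1.000e+10; subtracting the fixed part leaves 2.476e+09 for the woodworking router, i.e. 93.94 dB.
Required insertion loss = 99 − 93.94 = 5.06 dB.

5.1 dB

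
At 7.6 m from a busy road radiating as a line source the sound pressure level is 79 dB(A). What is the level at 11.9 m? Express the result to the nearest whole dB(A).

Line-source attenuation: ΔL = 10·log₁₀(r₂/r₁) = 10·log₁₀(11.9/7.6) = 1.947 dB.
L₂ = 79 − 10·log₁₀(11.9/7.6) = 79 − 1.947 = 77.05 dB(A).

77 dB(A)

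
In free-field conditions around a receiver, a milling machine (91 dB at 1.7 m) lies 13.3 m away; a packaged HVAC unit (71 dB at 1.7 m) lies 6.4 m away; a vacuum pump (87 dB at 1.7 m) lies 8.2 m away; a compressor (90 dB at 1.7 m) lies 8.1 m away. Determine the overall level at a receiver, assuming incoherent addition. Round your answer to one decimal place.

79.4 dB

First find each source's level at the receiver (point-source: −20·log₁₀(r/r_ref)), then combine on an intensity basis.
milling machine: 91 − 20·log₁₀(13.3/1.7) = 91 − 17.87 = 73.13 dB.
packaged HVAC unit: 71 − 20·log₁₀(6.4/1.7) = 71 − 11.51 = 59.49 dB.
vacuum pump: 87 − 20·log₁₀(8.2/1.7) = 87 − 13.67 = 73.33 dB.
compressor: 90 − 20·log₁₀(8.1/1.7) = 90 − 13.56 = 76.44 dB.
Σ 10^(L/10) = 8.705e+07 → L_total = 10·log₁₀(8.705e+07) = 79.40 dB.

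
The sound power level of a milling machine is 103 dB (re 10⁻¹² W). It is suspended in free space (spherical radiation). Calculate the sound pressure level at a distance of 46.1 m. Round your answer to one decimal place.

58.7 dB

Free-field spherical radiation: L_p = L_w − 10·log₁₀(4π·r²), r = 46.1 m.
4π·r² = 2.671e+04 m², 10·log₁₀ of that is 44.266 dB.
L_p = 103 − 44.266 = 58.73 dB.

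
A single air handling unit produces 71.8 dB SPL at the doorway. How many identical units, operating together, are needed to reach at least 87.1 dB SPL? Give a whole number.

The shortfall is 87.1 − 71.8 = 15.3 dB, and N units add 10·log₁₀ N, so need 10·log₁₀ N ≥ 15.3.
N ≥ 10^(15.3/10) = 33.884, so N = 34.

34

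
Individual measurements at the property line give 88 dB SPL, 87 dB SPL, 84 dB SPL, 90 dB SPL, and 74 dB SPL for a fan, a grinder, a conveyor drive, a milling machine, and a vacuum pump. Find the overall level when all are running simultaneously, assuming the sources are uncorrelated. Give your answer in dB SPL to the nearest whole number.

For uncorrelated sources the intensities add, so convert each level to linear form, sum, and take 10·log₁₀ of the total.
Σ 10^(L/10) = 10^(88/10) + 10^(87/10) + 10^(84/10) + 10^(90/10) + 10^(74/10) = 2.408e+09.
L_total = 10·log₁₀(2.408e+09) = 93.82 dB SPL.

94 dB SPL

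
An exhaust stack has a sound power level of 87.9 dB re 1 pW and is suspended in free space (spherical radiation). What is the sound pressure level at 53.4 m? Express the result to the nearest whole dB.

L_p = L_w − 10·log₁₀(4π·r²) with r = 53.4 m.
4π·r² = 3.583e+04 m², 10·log₁₀ of that is 45.543 dB.
L_p = 87.9 − 45.543 = 42.36 dB.

42 dB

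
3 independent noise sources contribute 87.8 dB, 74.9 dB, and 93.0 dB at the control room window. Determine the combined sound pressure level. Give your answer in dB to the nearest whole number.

Incoherent sources combine by intensity addition: L_total = 10·log₁₀(Σ 10^(L_i/10)).
Σ 10^(L/10) = 10^(87.8/10) + 10^(74.9/10) + 10^(93.0/10) = 2.629e+09.
L_total = 10·log₁₀(2.629e+09) = 94.20 dB.

94 dB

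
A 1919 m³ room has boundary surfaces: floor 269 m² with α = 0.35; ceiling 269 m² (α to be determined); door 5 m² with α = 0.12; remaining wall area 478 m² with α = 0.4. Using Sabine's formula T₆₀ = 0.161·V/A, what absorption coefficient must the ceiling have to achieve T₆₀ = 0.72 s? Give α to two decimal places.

0.53

From T₆₀ = 0.161·V/A, the target T₆₀ = 0.72 s needs A = 0.161·1919/0.72 = 429.11 m².
Absorption from the other surfaces = 269·0.35 + 5·0.12 + 478·0.4 = 285.95 m², so the ceiling must supply 143.16 m² over 269 m².
α = 143.16/269 = 0.532.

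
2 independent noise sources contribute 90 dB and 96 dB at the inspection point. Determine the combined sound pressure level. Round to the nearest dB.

Incoherent sources combine by intensity addition: L_total = 10·log₁₀(Σ 10^(L_i/10)).
Σ 10^(L/10) = 10^(90/10) + 10^(96/10) = 4.981e+09.
L_total = 10·log₁₀(4.981e+09) = 96.97 dB.

97 dB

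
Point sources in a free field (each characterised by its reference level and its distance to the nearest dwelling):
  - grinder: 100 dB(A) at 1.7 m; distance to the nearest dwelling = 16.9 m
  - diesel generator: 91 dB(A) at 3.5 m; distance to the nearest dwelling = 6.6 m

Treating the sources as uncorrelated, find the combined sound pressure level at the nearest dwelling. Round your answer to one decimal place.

Propagate each source to the receiver with L = L_ref − 20·log₁₀(r/r_ref), then add intensities.
grinder: 100 − 20·log₁₀(16.9/1.7) = 100 − 19.95 = 80.05 dB(A).
diesel generator: 91 − 20·log₁₀(6.6/3.5) = 91 − 5.51 = 85.49 dB(A).
Σ 10^(L/10) = 4.552e+08 → L_total = 10·log₁₀(4.552e+08) = 86.58 dB(A).

86.6 dB(A)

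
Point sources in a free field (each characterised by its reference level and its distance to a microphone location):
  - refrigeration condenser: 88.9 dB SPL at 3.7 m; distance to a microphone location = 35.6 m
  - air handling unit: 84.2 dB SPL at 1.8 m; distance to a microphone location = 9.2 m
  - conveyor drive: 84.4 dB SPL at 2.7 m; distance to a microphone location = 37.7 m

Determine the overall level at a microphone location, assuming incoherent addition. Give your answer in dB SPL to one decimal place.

73.0 dB SPL

Propagate each source to the receiver with L = L_ref − 20·log₁₀(r/r_ref), then add intensities.
refrigeration condenser: 88.9 − 20·log₁₀(35.6/3.7) = 88.9 − 19.66 = 69.24 dB SPL.
air handling unit: 84.2 − 20·log₁₀(9.2/1.8) = 84.2 − 14.17 = 70.03 dB SPL.
conveyor drive: 84.4 − 20·log₁₀(37.7/2.7) = 84.4 − 22.90 = 61.50 dB SPL.
Σ 10^(L/10) = 1.987e+07 → L_total = 10·log₁₀(1.987e+07) = 72.98 dB SPL.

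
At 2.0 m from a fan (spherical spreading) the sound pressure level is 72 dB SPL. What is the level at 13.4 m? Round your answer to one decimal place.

Point-source attenuation: ΔL = 20·log₁₀(r₂/r₁) = 20·log₁₀(13.4/2.0) = 16.521 dB.
L₂ = 72 − 20·log₁₀(13.4/2.0) = 72 − 16.521 = 55.48 dB SPL.

55.5 dB SPL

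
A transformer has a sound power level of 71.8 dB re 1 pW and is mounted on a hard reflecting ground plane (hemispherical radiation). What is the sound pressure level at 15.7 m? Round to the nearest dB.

L_p = L_w − 10·log₁₀(2π·r²) with r = 15.7 m.
2π·r² = 1549 m², 10·log₁₀ of that is 31.900 dB.
L_p = 71.8 − 31.900 = 39.90 dB.

40 dB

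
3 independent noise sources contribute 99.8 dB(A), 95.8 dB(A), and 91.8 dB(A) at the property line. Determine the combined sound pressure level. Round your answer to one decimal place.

For uncorrelated sources the intensities add, so convert each level to linear form, sum, and take 10·log₁₀ of the total.
Σ 10^(L/10) = 10^(99.8/10) + 10^(95.8/10) + 10^(91.8/10) = 1.487e+10.
L_total = 10·log₁₀(1.487e+10) = 101.72 dB(A).

101.7 dB(A)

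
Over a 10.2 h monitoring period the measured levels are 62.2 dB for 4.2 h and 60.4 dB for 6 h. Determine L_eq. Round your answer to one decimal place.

61.2 dB

The energy average is taken in the linear domain: L_eq = 10·log₁₀[(Σ tᵢ·10^(Lᵢ/10))/T], T = 10.2 h.
Σ tᵢ·10^(Lᵢ/10) = 4.2·10^(62.2/10) + 6·10^(60.4/10) = 1.355e+07.
L_eq = 10·log₁₀(1.355e+07/10.2) = 61.23 dB.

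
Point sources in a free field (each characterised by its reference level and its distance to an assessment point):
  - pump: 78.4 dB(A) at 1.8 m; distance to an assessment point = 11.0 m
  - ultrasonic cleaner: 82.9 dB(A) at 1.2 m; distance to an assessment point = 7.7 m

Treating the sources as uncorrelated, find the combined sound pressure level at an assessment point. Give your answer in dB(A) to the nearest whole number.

68 dB(A)

Apply inverse-square spreading to bring every level to the receiver, then sum 10^(L/10).
pump: 78.4 − 20·log₁₀(11.0/1.8) = 78.4 − 15.72 = 62.68 dB(A).
ultrasonic cleaner: 82.9 − 20·log₁₀(7.7/1.2) = 82.9 − 16.15 = 66.75 dB(A).
Σ 10^(L/10) = 6.588e+06 → L_total = 10·log₁₀(6.588e+06) = 68.19 dB(A).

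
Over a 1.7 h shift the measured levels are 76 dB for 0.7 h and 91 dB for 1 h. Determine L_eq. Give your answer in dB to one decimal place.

88.8 dB

L_eq = 10·log₁₀[(1/T)·Σ tᵢ·10^(Lᵢ/10)] with T = 1.7 h.
Σ tᵢ·10^(Lᵢ/10) = 0.7·10^(76/10) + 1·10^(91/10) = 1.287e+09.
L_eq = 10·log₁₀(1.287e+09/1.7) = 88.79 dB.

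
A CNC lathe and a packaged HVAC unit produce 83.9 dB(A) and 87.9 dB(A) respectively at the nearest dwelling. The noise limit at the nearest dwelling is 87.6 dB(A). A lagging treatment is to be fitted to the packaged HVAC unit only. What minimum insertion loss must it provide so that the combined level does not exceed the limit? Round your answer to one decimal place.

2.7 dB

Fixed contribution from the other source: Σ 10^(L/10) = 10^(83.9/10) = 2.455e+08 (83.90 dB(A)).
To meet 87.6 dB(A) overall, the treated packaged HVAC unit may contribute at most 10^(87.6/10) − 2.455e+08 = 3.300e+08, i.e. 85.18 dB(A).
Required insertion loss = 87.9 − 85.18 = 2.72 dB.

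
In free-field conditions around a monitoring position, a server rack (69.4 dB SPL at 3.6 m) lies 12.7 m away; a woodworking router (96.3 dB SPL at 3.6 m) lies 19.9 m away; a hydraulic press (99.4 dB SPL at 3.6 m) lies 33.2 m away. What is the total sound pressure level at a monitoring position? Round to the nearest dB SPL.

84 dB SPL

First find each source's level at the receiver (point-source: −20·log₁₀(r/r_ref)), then combine on an intensity basis.
server rack: 69.4 − 20·log₁₀(12.7/3.6) = 69.4 − 10.95 = 58.45 dB SPL.
woodworking router: 96.3 − 20·log₁₀(19.9/3.6) = 96.3 − 14.85 = 81.45 dB SPL.
hydraulic press: 99.4 − 20·log₁₀(33.2/3.6) = 99.4 − 19.30 = 80.10 dB SPL.
Σ 10^(L/10) = 2.427e+08 → L_total = 10·log₁₀(2.427e+08) = 83.85 dB SPL.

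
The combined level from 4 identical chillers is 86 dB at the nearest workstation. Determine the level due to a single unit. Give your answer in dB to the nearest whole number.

80 dB

For N identical incoherent sources L_total = L₁ + 10·log₁₀ N, so L₁ = 86 − 10·log₁₀(4) = 86 − 6.021.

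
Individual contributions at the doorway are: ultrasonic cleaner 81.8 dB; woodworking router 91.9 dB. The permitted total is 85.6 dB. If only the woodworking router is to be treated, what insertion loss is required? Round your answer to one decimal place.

8.6 dB

Fixed contribution from the other source: Σ 10^(L/10) = 10^(81.8/10) = 1.514e+08 (81.80 dB).
To meet 85.6 dB overall, the treated woodworking router may contribute at most 10^(85.6/10) − 1.514e+08 = 2.117e+08, i.e. 83.26 dB.
Required insertion loss = 91.9 − 83.26 = 8.64 dB.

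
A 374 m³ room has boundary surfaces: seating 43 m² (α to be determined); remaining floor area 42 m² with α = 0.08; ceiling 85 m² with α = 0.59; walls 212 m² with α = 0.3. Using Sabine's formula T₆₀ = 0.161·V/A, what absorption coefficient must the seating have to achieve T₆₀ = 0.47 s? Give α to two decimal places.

From T₆₀ = 0.161·V/A, the target T₆₀ = 0.47 s needs A = 0.161·374/0.47 = 128.11 m².
Absorption from the other surfaces = 42·0.08 + 85·0.59 + 212·0.3 = 117.11 m², so the seating must supply 11.00 m² over 43 m².
α = 11.00/43 = 0.256.

0.26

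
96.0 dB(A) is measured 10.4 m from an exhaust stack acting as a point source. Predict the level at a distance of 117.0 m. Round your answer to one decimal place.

For a point source, L₂ = L₁ − 20·log₁₀(r₂/r₁).
L₂ = 96.0 − 20·log₁₀(117.0/10.4) = 96.0 − 21.023 = 74.98 dB(A).

75.0 dB(A)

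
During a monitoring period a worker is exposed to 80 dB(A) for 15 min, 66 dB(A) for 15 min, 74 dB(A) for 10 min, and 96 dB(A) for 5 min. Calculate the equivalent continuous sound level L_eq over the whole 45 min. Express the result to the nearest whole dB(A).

87 dB(A)

L_eq = 10·log₁₀[(1/T)·Σ tᵢ·10^(Lᵢ/10)] with T = 45 min.
Σ tᵢ·10^(Lᵢ/10) = 15·10^(80/10) + 15·10^(66/10) + 10·10^(74/10) + 5·10^(96/10) = 2.172e+10.
L_eq = 10·log₁₀(2.172e+10/45) = 86.84 dB(A).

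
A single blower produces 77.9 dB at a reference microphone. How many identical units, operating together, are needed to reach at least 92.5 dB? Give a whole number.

The shortfall is 92.5 − 77.9 = 14.6 dB, and N units add 10·log₁₀ N, so need 10·log₁₀ N ≥ 14.6.
N ≥ 10^(14.6/10) = 28.840, so N = 29.

29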